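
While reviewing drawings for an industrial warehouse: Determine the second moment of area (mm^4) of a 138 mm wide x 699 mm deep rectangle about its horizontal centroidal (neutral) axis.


I = b * h^3 / 12
= 138 * 699^3 / 12
= 138 * 341532099 / 12
= 3927619138.5 mm^4

3927619138.5 mm^4


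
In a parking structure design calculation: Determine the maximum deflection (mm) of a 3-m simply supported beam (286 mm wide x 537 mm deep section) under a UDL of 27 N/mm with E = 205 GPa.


I = 286 * 537^3 / 12 = 3690690646.5 mm^4
L = 3000.0 mm, w = 27 N/mm, E = 205000.0 MPa
delta = 5 * w * L^4 / (384 * E * I)
= 5 * 27 * 3000.0^4 / (384 * 205000.0 * 3690690646.5)
= 0.0376 mm

0.0376 mm


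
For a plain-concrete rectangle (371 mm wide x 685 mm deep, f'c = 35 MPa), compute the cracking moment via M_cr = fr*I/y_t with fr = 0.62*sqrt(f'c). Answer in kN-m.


fr = 0.62 * sqrt(35) = 0.62 * 5.9161 = 3.668 MPa
I = 371 * 685^3 / 12 = 9937207947.92 mm^4
y_t = 342.5 mm
M_cr = fr * I / y_t = 3.668 * 9937207947.92 / 342.5 N-mm
= 106.4215 kN-m

106.4215 kN-m


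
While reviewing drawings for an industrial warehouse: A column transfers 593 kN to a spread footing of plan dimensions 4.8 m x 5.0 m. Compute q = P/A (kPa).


A = 4.8 * 5.0 = 24.0 m^2
q = P / A = 593 / 24.0
= 24.7083 kPa

24.7083 kPa


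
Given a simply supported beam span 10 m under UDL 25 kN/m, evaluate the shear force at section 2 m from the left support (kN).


R_A = w * L / 2 = 25 * 10 / 2 = 125.0 kN
V(x) = R_A - w * x = 125.0 - 25 * 2
= 75.0 kN

75.0 kN


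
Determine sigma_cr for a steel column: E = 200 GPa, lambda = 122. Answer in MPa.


sigma_cr = pi^2 * E / lambda^2
= 9.8696 * 200000.0 / 122^2
= 9.8696 * 200000.0 / 14884
= 132.6203 MPa

132.6203 MPa


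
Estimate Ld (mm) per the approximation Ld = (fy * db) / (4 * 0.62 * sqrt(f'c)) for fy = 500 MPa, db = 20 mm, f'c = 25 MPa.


Ld = (fy * db) / (4 * 0.62 * sqrt(f'c))
= (500 * 20) / (4 * 0.62 * sqrt(25))
= 10000 / 12.4
= 806.45 mm

806.45 mm


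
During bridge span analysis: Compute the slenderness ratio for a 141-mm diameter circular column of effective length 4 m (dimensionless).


Radius of gyration r = d / 4 = 141 / 4 = 35.25 mm
L_eff = 4000.0 mm
Slenderness ratio = L / r = 4000.0 / 35.25 = 113.48 (dimensionless)

113.48 (dimensionless)


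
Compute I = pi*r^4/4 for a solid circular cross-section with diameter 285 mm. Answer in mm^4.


r = d / 2 = 285 / 2 = 142.5 mm
I = pi * r^4 / 4 = pi * 142.5^4 / 4
= 323854054.62 mm^4

323854054.62 mm^4


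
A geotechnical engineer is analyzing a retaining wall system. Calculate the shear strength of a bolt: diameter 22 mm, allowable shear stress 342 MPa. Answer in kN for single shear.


A = pi * d^2 / 4 = pi * 22^2 / 4 = 380.1327 mm^2
V = f_v * A / 1000 = 342 * 380.1327 / 1000
= 130.0054 kN

130.0054 kN


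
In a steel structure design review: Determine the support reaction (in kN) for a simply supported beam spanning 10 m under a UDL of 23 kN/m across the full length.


Total load = w * L = 23 * 10 = 230 kN
By symmetry, each reaction R = total / 2 = 230 / 2 = 115.0 kN

115.0 kN


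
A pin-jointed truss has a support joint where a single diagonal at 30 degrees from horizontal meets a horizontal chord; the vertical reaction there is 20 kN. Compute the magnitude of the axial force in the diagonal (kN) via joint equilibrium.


At the joint, only the diagonal has a vertical component, so vertical equilibrium gives:
F * sin(30) = 20
F = 20 / sin(30)
= 20 / 0.5
= 40.0 kN

40.0 kN


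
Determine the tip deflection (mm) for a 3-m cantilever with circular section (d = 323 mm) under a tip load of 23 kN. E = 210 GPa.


I = pi * d^4 / 64 = pi * 323^4 / 64 = 534293619.67 mm^4
L = 3000.0 mm, P = 23000.0 N, E = 210000.0 MPa
delta = P * L^3 / (3 * E * I)
= 23000.0 * 3000.0^3 / (3 * 210000.0 * 534293619.67)
= 1.8449 mm

1.8449 mm


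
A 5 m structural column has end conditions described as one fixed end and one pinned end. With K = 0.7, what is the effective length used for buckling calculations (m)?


L_eff = K * L
= 0.7 * 5
= 3.5 m

3.5 m


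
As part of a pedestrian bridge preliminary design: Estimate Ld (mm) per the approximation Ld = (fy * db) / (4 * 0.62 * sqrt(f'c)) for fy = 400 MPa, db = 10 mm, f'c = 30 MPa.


Ld = (fy * db) / (4 * 0.62 * sqrt(f'c))
= (400 * 10) / (4 * 0.62 * sqrt(30))
= 4000 / 13.5835
= 294.47 mm

294.47 mm


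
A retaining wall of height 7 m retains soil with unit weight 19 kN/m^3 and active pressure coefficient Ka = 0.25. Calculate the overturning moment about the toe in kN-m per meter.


Pa = 0.5 * Ka * gamma * H^2
= 0.5 * 0.25 * 19 * 7^2
= 116.375 kN/m
Arm = H / 3 = 7 / 3 = 2.3333 m
Mo = Pa * arm = Pa * H / 3 = 116.375 * 7 / 3 = 271.5417 kN-m/m

271.5417 kN-m/m


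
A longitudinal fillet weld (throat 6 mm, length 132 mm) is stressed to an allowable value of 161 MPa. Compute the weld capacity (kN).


Strength = throat * length * allowable stress
= 6 * 132 * 161 N
= 127512 N
= 127.51 kN

127.51 kN


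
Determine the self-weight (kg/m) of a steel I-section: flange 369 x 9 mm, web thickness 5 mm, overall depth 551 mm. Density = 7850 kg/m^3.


A_flanges = 2 * 369 * 9 = 6642 mm^2
A_web = (551 - 2 * 9) * 5 = 2665 mm^2
A_total = 6642 + 2665 = 9307 mm^2 = 0.009307 m^2
Weight = rho * A = 7850 * 0.009307 = 73.06 kg/m

73.06 kg/m


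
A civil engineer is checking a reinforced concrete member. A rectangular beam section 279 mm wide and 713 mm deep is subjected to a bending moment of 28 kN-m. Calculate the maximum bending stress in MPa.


I = b * h^3 / 12 = 279 * 713^3 / 12 = 8427360005.25 mm^4
y = h / 2 = 713 / 2 = 356.5 mm
M = 28 kN-m = 28000000.0 N-mm
sigma = M * y / I = 28000000.0 * 356.5 / 8427360005.25
= 1.18 MPa

1.18 MPa


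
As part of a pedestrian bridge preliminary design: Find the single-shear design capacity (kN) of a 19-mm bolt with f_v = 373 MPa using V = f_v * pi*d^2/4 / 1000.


A = pi * d^2 / 4 = pi * 19^2 / 4 = 283.5287 mm^2
V = f_v * A / 1000 = 373 * 283.5287 / 1000
= 105.7562 kN

105.7562 kN


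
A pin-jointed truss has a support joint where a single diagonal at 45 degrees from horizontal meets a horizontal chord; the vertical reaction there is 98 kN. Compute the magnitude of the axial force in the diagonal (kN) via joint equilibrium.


At the joint, only the diagonal has a vertical component, so vertical equilibrium gives:
F * sin(45) = 98
F = 98 / sin(45)
= 98 / 0.707107
= 138.59 kN

138.59 kN


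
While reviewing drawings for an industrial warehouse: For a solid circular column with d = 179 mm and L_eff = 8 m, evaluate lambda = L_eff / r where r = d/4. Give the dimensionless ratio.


Radius of gyration r = d / 4 = 179 / 4 = 44.75 mm
L_eff = 8000.0 mm
Slenderness ratio = L / r = 8000.0 / 44.75 = 178.77 (dimensionless)

178.77 (dimensionless)


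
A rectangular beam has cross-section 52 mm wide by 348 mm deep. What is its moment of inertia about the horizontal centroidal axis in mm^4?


I = b * h^3 / 12
= 52 * 348^3 / 12
= 52 * 42144192 / 12
= 182624832.0 mm^4

182624832.0 mm^4


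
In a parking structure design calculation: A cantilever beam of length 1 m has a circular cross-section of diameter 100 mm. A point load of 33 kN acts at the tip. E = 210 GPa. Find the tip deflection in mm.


I = pi * d^4 / 64 = pi * 100^4 / 64 = 4908738.52 mm^4
L = 1000.0 mm, P = 33000.0 N, E = 210000.0 MPa
delta = P * L^3 / (3 * E * I)
= 33000.0 * 1000.0^3 / (3 * 210000.0 * 4908738.52)
= 10.671 mm

10.671 mm


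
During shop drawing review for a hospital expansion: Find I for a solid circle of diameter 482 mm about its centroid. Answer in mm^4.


r = d / 2 = 482 / 2 = 241.0 mm
I = pi * r^4 / 4 = pi * 241.0^4 / 4
= 2649464175.81 mm^4

2649464175.81 mm^4


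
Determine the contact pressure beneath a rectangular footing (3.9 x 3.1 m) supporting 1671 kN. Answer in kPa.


A = 3.9 * 3.1 = 12.09 m^2
q = P / A = 1671 / 12.09
= 138.2134 kPa

138.2134 kPa


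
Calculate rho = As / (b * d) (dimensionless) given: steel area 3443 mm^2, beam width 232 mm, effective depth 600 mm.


rho = As / (b * d)
= 3443 / (232 * 600)
= 3443 / 139200
= 0.024734 (dimensionless)

0.024734 (dimensionless)


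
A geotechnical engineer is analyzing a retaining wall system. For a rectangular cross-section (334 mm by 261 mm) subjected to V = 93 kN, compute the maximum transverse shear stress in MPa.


A = b * h = 334 * 261 = 87174 mm^2
V = 93 kN = 93000.0 N
tau_max = 1.5 * V / A = 1.5 * 93000.0 / 87174
= 1.6002 MPa

1.6002 MPa


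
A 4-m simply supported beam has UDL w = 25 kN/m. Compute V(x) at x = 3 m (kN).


R_A = w * L / 2 = 25 * 4 / 2 = 50.0 kN
V(x) = R_A - w * x = 50.0 - 25 * 3
= -25.0 kN

-25.0 kN


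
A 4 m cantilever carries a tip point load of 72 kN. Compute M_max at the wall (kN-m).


For a cantilever with a point load at the free end:
M_max = P * L = 72 * 4 = 288 kN-m

288 kN-m


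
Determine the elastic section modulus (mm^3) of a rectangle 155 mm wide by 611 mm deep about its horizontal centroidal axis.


S = b * h^2 / 6
= 155 * 611^2 / 6
= 155 * 373321 / 6
= 9644125.83 mm^3

9644125.83 mm^3


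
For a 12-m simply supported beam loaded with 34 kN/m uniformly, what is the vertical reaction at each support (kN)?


Total load = w * L = 34 * 12 = 408 kN
By symmetry, each reaction R = total / 2 = 408 / 2 = 204.0 kN

204.0 kN


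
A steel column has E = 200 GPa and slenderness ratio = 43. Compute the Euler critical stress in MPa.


sigma_cr = pi^2 * E / lambda^2
= 9.8696 * 200000.0 / 43^2
= 9.8696 * 200000.0 / 1849
= 1067.5613 MPa

1067.5613 MPa


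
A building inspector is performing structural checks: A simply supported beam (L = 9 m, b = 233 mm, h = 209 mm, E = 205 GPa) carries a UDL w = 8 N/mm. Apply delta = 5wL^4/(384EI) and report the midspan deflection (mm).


I = 233 * 209^3 / 12 = 177261138.08 mm^4
L = 9000.0 mm, w = 8 N/mm, E = 205000.0 MPa
delta = 5 * w * L^4 / (384 * E * I)
= 5 * 8 * 9000.0^4 / (384 * 205000.0 * 177261138.08)
= 18.8075 mm

18.8075 mm


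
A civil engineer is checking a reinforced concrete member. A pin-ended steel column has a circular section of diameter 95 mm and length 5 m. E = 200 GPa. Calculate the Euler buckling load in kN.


I = pi * d^4 / 64 = 3998198.21 mm^4
L = 5000.0 mm
P_cr = pi^2 * E * I / L^2
= 9.8696 * 200000.0 * 3998198.21 / 5000.0^2
= 315685.08 N = 315.6851 kN

315.6851 kN


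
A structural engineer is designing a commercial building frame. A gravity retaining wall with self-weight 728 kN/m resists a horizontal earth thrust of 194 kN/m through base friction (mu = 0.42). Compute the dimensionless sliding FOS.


Resisting force = mu * W = 0.42 * 728 = 305.76 kN/m
FOS = Resisting / Driving = 305.76 / 194
= 1.5761 (dimensionless)

1.5761 (dimensionless)


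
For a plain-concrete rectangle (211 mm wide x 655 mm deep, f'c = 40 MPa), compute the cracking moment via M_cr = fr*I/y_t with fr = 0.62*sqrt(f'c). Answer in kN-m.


fr = 0.62 * sqrt(40) = 0.62 * 6.3246 = 3.9212 MPa
I = 211 * 655^3 / 12 = 4941116677.08 mm^4
y_t = 327.5 mm
M_cr = fr * I / y_t = 3.9212 * 4941116677.08 / 327.5 N-mm
= 59.161 kN-m

59.161 kN-m


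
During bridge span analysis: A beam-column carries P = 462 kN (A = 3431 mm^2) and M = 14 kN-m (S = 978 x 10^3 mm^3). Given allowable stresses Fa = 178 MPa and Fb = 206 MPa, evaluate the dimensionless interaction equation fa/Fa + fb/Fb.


f_a = P / A = 462000.0 / 3431 = 134.6546 MPa
f_b = M / S = 14000000.0 / 978000.0 = 14.3149 MPa
Ratio = f_a / Fa + f_b / Fb
= 134.6546 / 178 + 14.3149 / 206
= 0.826 (dimensionless)

0.826 (dimensionless)


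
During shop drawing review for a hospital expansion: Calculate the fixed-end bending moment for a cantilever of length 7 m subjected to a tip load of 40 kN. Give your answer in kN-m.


For a cantilever with a point load at the free end:
M_max = P * L = 40 * 7 = 280 kN-m

280 kN-m


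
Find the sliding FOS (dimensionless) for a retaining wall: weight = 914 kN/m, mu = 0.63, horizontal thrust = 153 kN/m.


Resisting force = mu * W = 0.63 * 914 = 575.82 kN/m
FOS = Resisting / Driving = 575.82 / 153
= 3.7635 (dimensionless)

3.7635 (dimensionless)


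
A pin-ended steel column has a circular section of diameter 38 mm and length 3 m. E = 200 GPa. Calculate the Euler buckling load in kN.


I = pi * d^4 / 64 = 102353.87 mm^4
L = 3000.0 mm
P_cr = pi^2 * E * I / L^2
= 9.8696 * 200000.0 * 102353.87 / 3000.0^2
= 22448.72 N = 22.4487 kN

22.4487 kN


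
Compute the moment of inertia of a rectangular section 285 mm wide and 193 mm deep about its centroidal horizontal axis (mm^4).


I = b * h^3 / 12
= 285 * 193^3 / 12
= 285 * 7189057 / 12
= 170740103.75 mm^4

170740103.75 mm^4


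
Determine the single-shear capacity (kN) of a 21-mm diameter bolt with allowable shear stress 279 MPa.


A = pi * d^2 / 4 = pi * 21^2 / 4 = 346.3606 mm^2
V = f_v * A / 1000 = 279 * 346.3606 / 1000
= 96.6346 kN

96.6346 kN


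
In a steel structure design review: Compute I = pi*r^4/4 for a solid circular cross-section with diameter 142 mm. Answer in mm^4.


r = d / 2 = 142 / 2 = 71.0 mm
I = pi * r^4 / 4 = pi * 71.0^4 / 4
= 19958287.59 mm^4

19958287.59 mm^4


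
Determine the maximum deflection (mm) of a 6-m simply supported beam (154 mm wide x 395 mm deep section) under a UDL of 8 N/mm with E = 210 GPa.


I = 154 * 395^3 / 12 = 790916729.17 mm^4
L = 6000.0 mm, w = 8 N/mm, E = 210000.0 MPa
delta = 5 * w * L^4 / (384 * E * I)
= 5 * 8 * 6000.0^4 / (384 * 210000.0 * 790916729.17)
= 0.8128 mm

0.8128 mm


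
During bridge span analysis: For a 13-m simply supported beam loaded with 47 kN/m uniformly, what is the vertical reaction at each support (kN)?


Total load = w * L = 47 * 13 = 611 kN
By symmetry, each reaction R = total / 2 = 611 / 2 = 305.5 kN

305.5 kN


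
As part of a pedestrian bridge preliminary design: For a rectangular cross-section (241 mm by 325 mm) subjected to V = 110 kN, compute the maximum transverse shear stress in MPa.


A = b * h = 241 * 325 = 78325 mm^2
V = 110 kN = 110000.0 N
tau_max = 1.5 * V / A = 1.5 * 110000.0 / 78325
= 2.1066 MPa

2.1066 MPa


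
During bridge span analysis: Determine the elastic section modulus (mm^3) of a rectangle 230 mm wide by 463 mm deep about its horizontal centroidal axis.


S = b * h^2 / 6
= 230 * 463^2 / 6
= 230 * 214369 / 6
= 8217478.33 mm^3

8217478.33 mm^3


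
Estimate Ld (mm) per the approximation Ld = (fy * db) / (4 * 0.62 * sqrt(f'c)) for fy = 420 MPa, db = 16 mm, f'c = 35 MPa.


Ld = (fy * db) / (4 * 0.62 * sqrt(f'c))
= (420 * 16) / (4 * 0.62 * sqrt(35))
= 6720 / 14.6719
= 458.02 mm

458.02 mm


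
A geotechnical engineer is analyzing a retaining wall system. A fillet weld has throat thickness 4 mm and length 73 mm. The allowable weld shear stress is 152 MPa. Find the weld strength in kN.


Strength = throat * length * allowable stress
= 4 * 73 * 152 N
= 44384 N
= 44.38 kN

44.38 kN


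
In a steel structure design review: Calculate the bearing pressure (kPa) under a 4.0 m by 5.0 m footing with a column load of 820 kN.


A = 4.0 * 5.0 = 20.0 m^2
q = P / A = 820 / 20.0
= 41.0 kPa

41.0 kPa


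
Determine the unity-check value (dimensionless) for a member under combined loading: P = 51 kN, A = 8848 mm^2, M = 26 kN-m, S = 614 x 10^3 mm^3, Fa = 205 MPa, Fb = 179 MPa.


f_a = P / A = 51000.0 / 8848 = 5.764 MPa
f_b = M / S = 26000000.0 / 614000.0 = 42.3453 MPa
Ratio = f_a / Fa + f_b / Fb
= 5.764 / 205 + 42.3453 / 179
= 0.2647 (dimensionless)

0.2647 (dimensionless)


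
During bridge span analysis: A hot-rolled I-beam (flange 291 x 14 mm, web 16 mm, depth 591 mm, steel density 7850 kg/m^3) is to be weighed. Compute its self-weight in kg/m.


A_flanges = 2 * 291 * 14 = 8148 mm^2
A_web = (591 - 2 * 14) * 16 = 9008 mm^2
A_total = 8148 + 9008 = 17156 mm^2 = 0.017156 m^2
Weight = rho * A = 7850 * 0.017156 = 134.6746 kg/m

134.6746 kg/m


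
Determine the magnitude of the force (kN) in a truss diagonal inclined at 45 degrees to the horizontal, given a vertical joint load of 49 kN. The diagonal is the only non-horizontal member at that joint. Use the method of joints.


At the joint, only the diagonal has a vertical component, so vertical equilibrium gives:
F * sin(45) = 49
F = 49 / sin(45)
= 49 / 0.707107
= 69.3 kN

69.3 kN


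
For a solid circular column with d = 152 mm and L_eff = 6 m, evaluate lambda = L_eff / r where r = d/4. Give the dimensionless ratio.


Radius of gyration r = d / 4 = 152 / 4 = 38.0 mm
L_eff = 6000.0 mm
Slenderness ratio = L / r = 6000.0 / 38.0 = 157.89 (dimensionless)

157.89 (dimensionless)


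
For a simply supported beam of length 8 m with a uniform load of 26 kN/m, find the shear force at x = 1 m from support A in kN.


R_A = w * L / 2 = 26 * 8 / 2 = 104.0 kN
V(x) = R_A - w * x = 104.0 - 26 * 1
= 78.0 kN

78.0 kN


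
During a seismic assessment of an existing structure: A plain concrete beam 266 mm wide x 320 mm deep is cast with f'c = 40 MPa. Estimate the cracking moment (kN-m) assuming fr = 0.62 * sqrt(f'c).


fr = 0.62 * sqrt(40) = 0.62 * 6.3246 = 3.9212 MPa
I = 266 * 320^3 / 12 = 726357333.33 mm^4
y_t = 160.0 mm
M_cr = fr * I / y_t = 3.9212 * 726357333.33 / 160.0 N-mm
= 17.8013 kN-m

17.8013 kN-m


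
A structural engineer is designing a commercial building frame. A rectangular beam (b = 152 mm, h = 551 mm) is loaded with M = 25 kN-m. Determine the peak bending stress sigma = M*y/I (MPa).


I = b * h^3 / 12 = 152 * 551^3 / 12 = 2118932579.33 mm^4
y = h / 2 = 551 / 2 = 275.5 mm
M = 25 kN-m = 25000000.0 N-mm
sigma = M * y / I = 25000000.0 * 275.5 / 2118932579.33
= 3.25 MPa

3.25 MPa


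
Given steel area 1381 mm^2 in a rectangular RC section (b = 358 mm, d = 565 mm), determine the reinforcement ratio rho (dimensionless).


rho = As / (b * d)
= 1381 / (358 * 565)
= 1381 / 202270
= 0.006828 (dimensionless)

0.006828 (dimensionless)


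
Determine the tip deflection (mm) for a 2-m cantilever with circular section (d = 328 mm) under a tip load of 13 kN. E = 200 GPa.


I = pi * d^4 / 64 = pi * 328^4 / 64 = 568152959.9 mm^4
L = 2000.0 mm, P = 13000.0 N, E = 200000.0 MPa
delta = P * L^3 / (3 * E * I)
= 13000.0 * 2000.0^3 / (3 * 200000.0 * 568152959.9)
= 0.3051 mm

0.3051 mm


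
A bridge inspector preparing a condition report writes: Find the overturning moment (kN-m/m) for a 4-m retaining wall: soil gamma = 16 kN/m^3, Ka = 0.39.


Pa = 0.5 * Ka * gamma * H^2
= 0.5 * 0.39 * 16 * 4^2
= 49.92 kN/m
Arm = H / 3 = 4 / 3 = 1.3333 m
Mo = Pa * arm = Pa * H / 3 = 49.92 * 4 / 3 = 66.56 kN-m/m

66.56 kN-m/m


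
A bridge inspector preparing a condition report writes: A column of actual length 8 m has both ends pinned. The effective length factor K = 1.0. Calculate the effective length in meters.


L_eff = K * L
= 1.0 * 8
= 8.0 m

8.0 m


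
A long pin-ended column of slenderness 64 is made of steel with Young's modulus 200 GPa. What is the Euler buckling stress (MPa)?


sigma_cr = pi^2 * E / lambda^2
= 9.8696 * 200000.0 / 64^2
= 9.8696 * 200000.0 / 4096
= 481.9143 MPa

481.9143 MPa


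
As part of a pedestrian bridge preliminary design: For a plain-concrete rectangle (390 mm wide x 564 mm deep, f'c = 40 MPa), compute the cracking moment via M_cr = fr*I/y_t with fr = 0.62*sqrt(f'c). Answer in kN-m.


fr = 0.62 * sqrt(40) = 0.62 * 6.3246 = 3.9212 MPa
I = 390 * 564^3 / 12 = 5830699680.0 mm^4
y_t = 282.0 mm
M_cr = fr * I / y_t = 3.9212 * 5830699680.0 / 282.0 N-mm
= 81.0762 kN-m

81.0762 kN-m


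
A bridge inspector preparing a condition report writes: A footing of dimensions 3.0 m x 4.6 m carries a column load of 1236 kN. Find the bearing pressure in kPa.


A = 3.0 * 4.6 = 13.8 m^2
q = P / A = 1236 / 13.8
= 89.5652 kPa

89.5652 kPa


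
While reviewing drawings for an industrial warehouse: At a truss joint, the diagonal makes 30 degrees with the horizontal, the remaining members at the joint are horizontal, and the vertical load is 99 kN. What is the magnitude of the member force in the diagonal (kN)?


At the joint, only the diagonal has a vertical component, so vertical equilibrium gives:
F * sin(30) = 99
F = 99 / sin(30)
= 99 / 0.5
= 198.0 kN

198.0 kN


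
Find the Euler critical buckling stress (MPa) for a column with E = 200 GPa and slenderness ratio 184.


sigma_cr = pi^2 * E / lambda^2
= 9.8696 * 200000.0 / 184^2
= 9.8696 * 200000.0 / 33856
= 58.3034 MPa

58.3034 MPa


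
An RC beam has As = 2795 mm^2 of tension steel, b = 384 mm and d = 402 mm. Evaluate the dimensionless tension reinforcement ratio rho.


rho = As / (b * d)
= 2795 / (384 * 402)
= 2795 / 154368
= 0.018106 (dimensionless)

0.018106 (dimensionless)


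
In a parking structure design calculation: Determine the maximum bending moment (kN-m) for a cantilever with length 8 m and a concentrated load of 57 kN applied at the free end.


For a cantilever with a point load at the free end:
M_max = P * L = 57 * 8 = 456 kN-m

456 kN-m


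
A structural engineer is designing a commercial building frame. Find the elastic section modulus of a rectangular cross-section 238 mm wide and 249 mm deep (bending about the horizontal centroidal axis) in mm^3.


S = b * h^2 / 6
= 238 * 249^2 / 6
= 238 * 62001 / 6
= 2459373.0 mm^3

2459373.0 mm^3


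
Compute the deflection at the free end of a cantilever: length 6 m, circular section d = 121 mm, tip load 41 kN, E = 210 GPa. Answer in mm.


I = pi * d^4 / 64 = pi * 121^4 / 64 = 10522316.97 mm^4
L = 6000.0 mm, P = 41000.0 N, E = 210000.0 MPa
delta = P * L^3 / (3 * E * I)
= 41000.0 * 6000.0^3 / (3 * 210000.0 * 10522316.97)
= 1335.9361 mm

1335.9361 mm


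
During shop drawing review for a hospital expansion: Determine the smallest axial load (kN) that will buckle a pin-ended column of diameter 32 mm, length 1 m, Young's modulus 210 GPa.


I = pi * d^4 / 64 = 51471.85 mm^4
L = 1000.0 mm
P_cr = pi^2 * E * I / L^2
= 9.8696 * 210000.0 * 51471.85 / 1000.0^2
= 106681.44 N = 106.6814 kN

106.6814 kN


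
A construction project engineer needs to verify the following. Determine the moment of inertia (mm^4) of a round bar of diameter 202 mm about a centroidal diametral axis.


r = d / 2 = 202 / 2 = 101.0 mm
I = pi * r^4 / 4 = pi * 101.0^4 / 4
= 81728847.83 mm^4

81728847.83 mm^4


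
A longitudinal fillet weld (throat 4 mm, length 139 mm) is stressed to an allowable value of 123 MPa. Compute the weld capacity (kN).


Strength = throat * length * allowable stress
= 4 * 139 * 123 N
= 68388 N
= 68.39 kN

68.39 kN


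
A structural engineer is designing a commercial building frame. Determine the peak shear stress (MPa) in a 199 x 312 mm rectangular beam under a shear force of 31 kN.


A = b * h = 199 * 312 = 62088 mm^2
V = 31 kN = 31000.0 N
tau_max = 1.5 * V / A = 1.5 * 31000.0 / 62088
= 0.7489 MPa

0.7489 MPa


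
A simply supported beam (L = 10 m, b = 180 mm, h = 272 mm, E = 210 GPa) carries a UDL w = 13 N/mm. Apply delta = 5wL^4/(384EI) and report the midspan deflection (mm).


I = 180 * 272^3 / 12 = 301854720.0 mm^4
L = 10000.0 mm, w = 13 N/mm, E = 210000.0 MPa
delta = 5 * w * L^4 / (384 * E * I)
= 5 * 13 * 10000.0^4 / (384 * 210000.0 * 301854720.0)
= 26.7033 mm

26.7033 mm


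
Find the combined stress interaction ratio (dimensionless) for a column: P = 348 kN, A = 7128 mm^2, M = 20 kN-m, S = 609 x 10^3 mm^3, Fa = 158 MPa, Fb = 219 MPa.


f_a = P / A = 348000.0 / 7128 = 48.8215 MPa
f_b = M / S = 20000000.0 / 609000.0 = 32.8407 MPa
Ratio = f_a / Fa + f_b / Fb
= 48.8215 / 158 + 32.8407 / 219
= 0.459 (dimensionless)

0.459 (dimensionless)


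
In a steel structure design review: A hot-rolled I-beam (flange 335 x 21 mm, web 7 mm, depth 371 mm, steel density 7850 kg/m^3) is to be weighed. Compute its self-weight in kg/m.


A_flanges = 2 * 335 * 21 = 14070 mm^2
A_web = (371 - 2 * 21) * 7 = 2303 mm^2
A_total = 14070 + 2303 = 16373 mm^2 = 0.016373 m^2
Weight = rho * A = 7850 * 0.016373 = 128.5281 kg/m

128.5281 kg/m


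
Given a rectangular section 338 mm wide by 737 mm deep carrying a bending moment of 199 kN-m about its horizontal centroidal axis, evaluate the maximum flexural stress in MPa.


I = b * h^3 / 12 = 338 * 737^3 / 12 = 11275554742.83 mm^4
y = h / 2 = 737 / 2 = 368.5 mm
M = 199 kN-m = 199000000.0 N-mm
sigma = M * y / I = 199000000.0 * 368.5 / 11275554742.83
= 6.5 MPa

6.5 MPa


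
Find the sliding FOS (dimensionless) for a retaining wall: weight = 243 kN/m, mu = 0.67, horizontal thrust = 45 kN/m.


Resisting force = mu * W = 0.67 * 243 = 162.81 kN/m
FOS = Resisting / Driving = 162.81 / 45
= 3.618 (dimensionless)

3.618 (dimensionless)


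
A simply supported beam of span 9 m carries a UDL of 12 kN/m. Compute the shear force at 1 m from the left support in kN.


R_A = w * L / 2 = 12 * 9 / 2 = 54.0 kN
V(x) = R_A - w * x = 54.0 - 12 * 1
= 42.0 kN

42.0 kN


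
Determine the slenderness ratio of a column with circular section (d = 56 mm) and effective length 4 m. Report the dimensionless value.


Radius of gyration r = d / 4 = 56 / 4 = 14.0 mm
L_eff = 4000.0 mm
Slenderness ratio = L / r = 4000.0 / 14.0 = 285.71 (dimensionless)

285.71 (dimensionless)


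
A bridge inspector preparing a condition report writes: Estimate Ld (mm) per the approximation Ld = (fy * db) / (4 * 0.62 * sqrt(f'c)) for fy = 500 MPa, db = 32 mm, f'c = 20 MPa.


Ld = (fy * db) / (4 * 0.62 * sqrt(f'c))
= (500 * 32) / (4 * 0.62 * sqrt(20))
= 16000 / 11.0909
= 1442.62 mm

1442.62 mm


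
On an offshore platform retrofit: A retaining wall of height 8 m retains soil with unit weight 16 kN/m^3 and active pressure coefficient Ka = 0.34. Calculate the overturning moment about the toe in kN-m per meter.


Pa = 0.5 * Ka * gamma * H^2
= 0.5 * 0.34 * 16 * 8^2
= 174.08 kN/m
Arm = H / 3 = 8 / 3 = 2.6667 m
Mo = Pa * arm = Pa * H / 3 = 174.08 * 8 / 3 = 464.2133 kN-m/m

464.2133 kN-m/m


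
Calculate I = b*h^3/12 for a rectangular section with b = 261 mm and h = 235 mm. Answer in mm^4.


I = b * h^3 / 12
= 261 * 235^3 / 12
= 261 * 12977875 / 12
= 282268781.25 mm^4

282268781.25 mm^4


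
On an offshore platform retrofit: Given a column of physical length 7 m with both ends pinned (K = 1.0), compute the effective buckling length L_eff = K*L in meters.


L_eff = K * L
= 1.0 * 7
= 7.0 m

7.0 m


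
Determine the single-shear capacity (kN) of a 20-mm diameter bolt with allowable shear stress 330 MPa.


A = pi * d^2 / 4 = pi * 20^2 / 4 = 314.1593 mm^2
V = f_v * A / 1000 = 330 * 314.1593 / 1000
= 103.6726 kN

103.6726 kN


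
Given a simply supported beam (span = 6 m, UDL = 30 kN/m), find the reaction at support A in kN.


Total load = w * L = 30 * 6 = 180 kN
By symmetry, each reaction R = total / 2 = 180 / 2 = 90.0 kN

90.0 kN


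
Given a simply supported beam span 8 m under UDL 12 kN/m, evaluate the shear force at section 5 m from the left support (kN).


R_A = w * L / 2 = 12 * 8 / 2 = 48.0 kN
V(x) = R_A - w * x = 48.0 - 12 * 5
= -12.0 kN

-12.0 kN


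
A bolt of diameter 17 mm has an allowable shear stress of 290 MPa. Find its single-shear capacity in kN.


A = pi * d^2 / 4 = pi * 17^2 / 4 = 226.9801 mm^2
V = f_v * A / 1000 = 290 * 226.9801 / 1000
= 65.8242 kN

65.8242 kN


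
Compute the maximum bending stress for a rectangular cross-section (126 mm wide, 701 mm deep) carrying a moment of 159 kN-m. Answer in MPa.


I = b * h^3 / 12 = 126 * 701^3 / 12 = 3616957060.5 mm^4
y = h / 2 = 701 / 2 = 350.5 mm
M = 159 kN-m = 159000000.0 N-mm
sigma = M * y / I = 159000000.0 * 350.5 / 3616957060.5
= 15.41 MPa

15.41 MPa


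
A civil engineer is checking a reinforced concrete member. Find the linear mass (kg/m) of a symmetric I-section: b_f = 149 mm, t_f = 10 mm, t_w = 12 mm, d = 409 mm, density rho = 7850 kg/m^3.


A_flanges = 2 * 149 * 10 = 2980 mm^2
A_web = (409 - 2 * 10) * 12 = 4668 mm^2
A_total = 2980 + 4668 = 7648 mm^2 = 0.007648 m^2
Weight = rho * A = 7850 * 0.007648 = 60.0368 kg/m

60.0368 kg/m


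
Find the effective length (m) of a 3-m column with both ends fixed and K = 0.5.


L_eff = K * L
= 0.5 * 3
= 1.5 m

1.5 m


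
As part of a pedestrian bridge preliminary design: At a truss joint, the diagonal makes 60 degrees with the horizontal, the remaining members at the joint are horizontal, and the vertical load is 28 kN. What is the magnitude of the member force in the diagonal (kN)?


At the joint, only the diagonal has a vertical component, so vertical equilibrium gives:
F * sin(60) = 28
F = 28 / sin(60)
= 28 / 0.866025
= 32.33 kN

32.33 kN


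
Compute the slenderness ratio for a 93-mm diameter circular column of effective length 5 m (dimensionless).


Radius of gyration r = d / 4 = 93 / 4 = 23.25 mm
L_eff = 5000.0 mm
Slenderness ratio = L / r = 5000.0 / 23.25 = 215.05 (dimensionless)

215.05 (dimensionless)


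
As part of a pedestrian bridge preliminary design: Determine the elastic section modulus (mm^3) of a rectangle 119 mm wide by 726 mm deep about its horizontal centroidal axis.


S = b * h^2 / 6
= 119 * 726^2 / 6
= 119 * 527076 / 6
= 10453674.0 mm^3

10453674.0 mm^3


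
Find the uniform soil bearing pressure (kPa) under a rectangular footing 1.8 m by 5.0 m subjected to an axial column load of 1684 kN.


A = 1.8 * 5.0 = 9.0 m^2
q = P / A = 1684 / 9.0
= 187.1111 kPa

187.1111 kPa


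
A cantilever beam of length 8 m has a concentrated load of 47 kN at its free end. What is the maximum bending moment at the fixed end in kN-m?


For a cantilever with a point load at the free end:
M_max = P * L = 47 * 8 = 376 kN-m

376 kN-m


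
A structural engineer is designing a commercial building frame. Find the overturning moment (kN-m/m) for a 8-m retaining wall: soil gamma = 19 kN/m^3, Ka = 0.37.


Pa = 0.5 * Ka * gamma * H^2
= 0.5 * 0.37 * 19 * 8^2
= 224.96 kN/m
Arm = H / 3 = 8 / 3 = 2.6667 m
Mo = Pa * arm = Pa * H / 3 = 224.96 * 8 / 3 = 599.8933 kN-m/m

599.8933 kN-m/m


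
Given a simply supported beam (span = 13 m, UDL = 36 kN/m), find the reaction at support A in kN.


Total load = w * L = 36 * 13 = 468 kN
By symmetry, each reaction R = total / 2 = 468 / 2 = 234.0 kN

234.0 kN


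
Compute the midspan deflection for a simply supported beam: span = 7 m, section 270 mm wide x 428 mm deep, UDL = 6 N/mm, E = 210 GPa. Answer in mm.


I = 270 * 428^3 / 12 = 1764061920.0 mm^4
L = 7000.0 mm, w = 6 N/mm, E = 210000.0 MPa
delta = 5 * w * L^4 / (384 * E * I)
= 5 * 6 * 7000.0^4 / (384 * 210000.0 * 1764061920.0)
= 0.5063 mm

0.5063 mm


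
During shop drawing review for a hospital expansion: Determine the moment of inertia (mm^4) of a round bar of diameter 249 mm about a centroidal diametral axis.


r = d / 2 = 249 / 2 = 124.5 mm
I = pi * r^4 / 4 = pi * 124.5^4 / 4
= 188697995.64 mm^4

188697995.64 mm^4


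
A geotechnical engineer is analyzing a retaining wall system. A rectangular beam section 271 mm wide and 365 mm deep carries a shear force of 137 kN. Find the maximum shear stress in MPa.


A = b * h = 271 * 365 = 98915 mm^2
V = 137 kN = 137000.0 N
tau_max = 1.5 * V / A = 1.5 * 137000.0 / 98915
= 2.0775 MPa

2.0775 MPa


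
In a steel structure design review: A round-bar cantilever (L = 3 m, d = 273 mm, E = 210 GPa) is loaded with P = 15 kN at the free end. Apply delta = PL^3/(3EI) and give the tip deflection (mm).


I = pi * d^4 / 64 = pi * 273^4 / 64 = 272659407.65 mm^4
L = 3000.0 mm, P = 15000.0 N, E = 210000.0 MPa
delta = P * L^3 / (3 * E * I)
= 15000.0 * 3000.0^3 / (3 * 210000.0 * 272659407.65)
= 2.3577 mm

2.3577 mm


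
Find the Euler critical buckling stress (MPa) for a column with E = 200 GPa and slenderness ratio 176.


sigma_cr = pi^2 * E / lambda^2
= 9.8696 * 200000.0 / 176^2
= 9.8696 * 200000.0 / 30976
= 63.7242 MPa

63.7242 MPa


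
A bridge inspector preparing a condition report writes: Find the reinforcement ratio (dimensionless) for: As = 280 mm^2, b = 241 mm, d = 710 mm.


rho = As / (b * d)
= 280 / (241 * 710)
= 280 / 171110
= 0.001636 (dimensionless)

0.001636 (dimensionless)


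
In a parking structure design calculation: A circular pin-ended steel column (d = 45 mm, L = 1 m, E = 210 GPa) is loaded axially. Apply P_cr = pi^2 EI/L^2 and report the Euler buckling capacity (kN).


I = pi * d^4 / 64 = 201288.96 mm^4
L = 1000.0 mm
P_cr = pi^2 * E * I / L^2
= 9.8696 * 210000.0 * 201288.96 / 1000.0^2
= 417194.9 N = 417.1949 kN

417.1949 kN


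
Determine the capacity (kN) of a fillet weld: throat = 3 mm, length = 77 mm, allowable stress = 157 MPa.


Strength = throat * length * allowable stress
= 3 * 77 * 157 N
= 36267 N
= 36.27 kN

36.27 kN


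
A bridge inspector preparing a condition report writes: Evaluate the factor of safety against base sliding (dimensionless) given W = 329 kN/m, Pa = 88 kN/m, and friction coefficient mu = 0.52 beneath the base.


Resisting force = mu * W = 0.52 * 329 = 171.08 kN/m
FOS = Resisting / Driving = 171.08 / 88
= 1.9441 (dimensionless)

1.9441 (dimensionless)


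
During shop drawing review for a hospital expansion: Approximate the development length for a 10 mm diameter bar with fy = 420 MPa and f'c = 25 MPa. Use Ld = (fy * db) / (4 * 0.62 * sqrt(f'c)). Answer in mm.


Ld = (fy * db) / (4 * 0.62 * sqrt(f'c))
= (420 * 10) / (4 * 0.62 * sqrt(25))
= 4200 / 12.4
= 338.71 mm

338.71 mm


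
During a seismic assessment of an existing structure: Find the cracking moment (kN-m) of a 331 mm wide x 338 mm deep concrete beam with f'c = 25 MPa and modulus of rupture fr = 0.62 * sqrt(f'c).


fr = 0.62 * sqrt(25) = 0.62 * 5.0 = 3.1 MPa
I = 331 * 338^3 / 12 = 1065115852.67 mm^4
y_t = 169.0 mm
M_cr = fr * I / y_t = 3.1 * 1065115852.67 / 169.0 N-mm
= 19.5376 kN-m

19.5376 kN-m


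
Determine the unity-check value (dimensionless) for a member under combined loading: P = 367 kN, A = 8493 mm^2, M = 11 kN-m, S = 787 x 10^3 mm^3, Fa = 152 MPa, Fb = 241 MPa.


f_a = P / A = 367000.0 / 8493 = 43.2121 MPa
f_b = M / S = 11000000.0 / 787000.0 = 13.9771 MPa
Ratio = f_a / Fa + f_b / Fb
= 43.2121 / 152 + 13.9771 / 241
= 0.3423 (dimensionless)

0.3423 (dimensionless)


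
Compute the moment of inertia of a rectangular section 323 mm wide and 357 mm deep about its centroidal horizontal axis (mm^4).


I = b * h^3 / 12
= 323 * 357^3 / 12
= 323 * 45499293 / 12
= 1224689303.25 mm^4

1224689303.25 mm^4


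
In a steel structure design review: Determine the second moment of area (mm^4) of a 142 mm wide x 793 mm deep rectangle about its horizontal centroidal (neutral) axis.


I = b * h^3 / 12
= 142 * 793^3 / 12
= 142 * 498677257 / 12
= 5901014207.83 mm^4

5901014207.83 mm^4


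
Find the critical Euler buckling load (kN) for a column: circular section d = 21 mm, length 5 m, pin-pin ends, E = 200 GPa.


I = pi * d^4 / 64 = 9546.56 mm^4
L = 5000.0 mm
P_cr = pi^2 * E * I / L^2
= 9.8696 * 200000.0 * 9546.56 / 5000.0^2
= 753.77 N = 0.7538 kN

0.7538 kN


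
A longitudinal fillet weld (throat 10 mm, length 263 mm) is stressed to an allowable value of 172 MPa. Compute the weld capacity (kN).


Strength = throat * length * allowable stress
= 10 * 263 * 172 N
= 452360 N
= 452.36 kN

452.36 kN


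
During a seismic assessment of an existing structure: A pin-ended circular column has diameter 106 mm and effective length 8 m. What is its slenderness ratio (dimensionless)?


Radius of gyration r = d / 4 = 106 / 4 = 26.5 mm
L_eff = 8000.0 mm
Slenderness ratio = L / r = 8000.0 / 26.5 = 301.89 (dimensionless)

301.89 (dimensionless)


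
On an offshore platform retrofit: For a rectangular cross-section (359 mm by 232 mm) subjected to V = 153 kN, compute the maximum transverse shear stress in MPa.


A = b * h = 359 * 232 = 83288 mm^2
V = 153 kN = 153000.0 N
tau_max = 1.5 * V / A = 1.5 * 153000.0 / 83288
= 2.7555 MPa

2.7555 MPa


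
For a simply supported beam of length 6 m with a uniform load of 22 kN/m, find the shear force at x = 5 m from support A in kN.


R_A = w * L / 2 = 22 * 6 / 2 = 66.0 kN
V(x) = R_A - w * x = 66.0 - 22 * 5
= -44.0 kN

-44.0 kN


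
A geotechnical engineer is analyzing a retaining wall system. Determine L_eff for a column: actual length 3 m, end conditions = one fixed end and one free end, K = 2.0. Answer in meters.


L_eff = K * L
= 2.0 * 3
= 6.0 m

6.0 m


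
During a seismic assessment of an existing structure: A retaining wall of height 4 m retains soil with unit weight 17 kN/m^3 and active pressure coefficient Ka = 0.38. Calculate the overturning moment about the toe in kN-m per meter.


Pa = 0.5 * Ka * gamma * H^2
= 0.5 * 0.38 * 17 * 4^2
= 51.68 kN/m
Arm = H / 3 = 4 / 3 = 1.3333 m
Mo = Pa * arm = Pa * H / 3 = 51.68 * 4 / 3 = 68.9067 kN-m/m

68.9067 kN-m/m


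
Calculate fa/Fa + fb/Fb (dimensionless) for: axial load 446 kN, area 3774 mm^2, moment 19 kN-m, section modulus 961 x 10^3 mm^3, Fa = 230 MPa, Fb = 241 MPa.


f_a = P / A = 446000.0 / 3774 = 118.177 MPa
f_b = M / S = 19000000.0 / 961000.0 = 19.7711 MPa
Ratio = f_a / Fa + f_b / Fb
= 118.177 / 230 + 19.7711 / 241
= 0.5959 (dimensionless)

0.5959 (dimensionless)


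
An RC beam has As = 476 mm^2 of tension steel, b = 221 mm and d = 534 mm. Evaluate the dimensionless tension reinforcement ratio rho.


rho = As / (b * d)
= 476 / (221 * 534)
= 476 / 118014
= 0.004033 (dimensionless)

0.004033 (dimensionless)


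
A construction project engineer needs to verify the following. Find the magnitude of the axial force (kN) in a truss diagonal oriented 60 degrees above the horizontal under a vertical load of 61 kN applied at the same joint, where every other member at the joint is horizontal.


At the joint, only the diagonal has a vertical component, so vertical equilibrium gives:
F * sin(60) = 61
F = 61 / sin(60)
= 61 / 0.866025
= 70.44 kN

70.44 kN


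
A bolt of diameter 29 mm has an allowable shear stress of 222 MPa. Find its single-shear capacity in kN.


A = pi * d^2 / 4 = pi * 29^2 / 4 = 660.5199 mm^2
V = f_v * A / 1000 = 222 * 660.5199 / 1000
= 146.6354 kN

146.6354 kN


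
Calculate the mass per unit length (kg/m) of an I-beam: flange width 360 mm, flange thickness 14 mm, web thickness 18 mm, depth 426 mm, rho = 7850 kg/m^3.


A_flanges = 2 * 360 * 14 = 10080 mm^2
A_web = (426 - 2 * 14) * 18 = 7164 mm^2
A_total = 10080 + 7164 = 17244 mm^2 = 0.017244 m^2
Weight = rho * A = 7850 * 0.017244 = 135.3654 kg/m

135.3654 kg/m


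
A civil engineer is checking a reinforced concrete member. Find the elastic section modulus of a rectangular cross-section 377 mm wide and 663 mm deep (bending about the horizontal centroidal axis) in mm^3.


S = b * h^2 / 6
= 377 * 663^2 / 6
= 377 * 439569 / 6
= 27619585.5 mm^3

27619585.5 mm^3


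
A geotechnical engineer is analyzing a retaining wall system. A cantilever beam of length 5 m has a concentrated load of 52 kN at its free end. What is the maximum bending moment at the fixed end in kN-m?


For a cantilever with a point load at the free end:
M_max = P * L = 52 * 5 = 260 kN-m

260 kN-m


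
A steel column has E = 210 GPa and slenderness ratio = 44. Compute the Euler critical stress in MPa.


sigma_cr = pi^2 * E / lambda^2
= 9.8696 * 210000.0 / 44^2
= 9.8696 * 210000.0 / 1936
= 1070.5666 MPa

1070.5666 MPa


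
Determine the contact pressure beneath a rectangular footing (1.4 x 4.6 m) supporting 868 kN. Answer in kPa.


A = 1.4 * 4.6 = 6.44 m^2
q = P / A = 868 / 6.44
= 134.7826 kPa

134.7826 kPa


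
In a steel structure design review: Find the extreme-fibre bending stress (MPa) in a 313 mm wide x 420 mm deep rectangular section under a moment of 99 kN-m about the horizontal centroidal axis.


I = b * h^3 / 12 = 313 * 420^3 / 12 = 1932462000.0 mm^4
y = h / 2 = 420 / 2 = 210.0 mm
M = 99 kN-m = 99000000.0 N-mm
sigma = M * y / I = 99000000.0 * 210.0 / 1932462000.0
= 10.76 MPa

10.76 MPa


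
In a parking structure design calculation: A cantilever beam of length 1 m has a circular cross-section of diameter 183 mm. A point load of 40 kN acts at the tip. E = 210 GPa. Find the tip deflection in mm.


I = pi * d^4 / 64 = pi * 183^4 / 64 = 55052146.59 mm^4
L = 1000.0 mm, P = 40000.0 N, E = 210000.0 MPa
delta = P * L^3 / (3 * E * I)
= 40000.0 * 1000.0^3 / (3 * 210000.0 * 55052146.59)
= 1.1533 mm

1.1533 mm
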